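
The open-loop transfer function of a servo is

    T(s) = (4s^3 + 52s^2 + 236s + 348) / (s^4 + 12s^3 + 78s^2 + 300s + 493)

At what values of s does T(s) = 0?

s = -3, -5 + 2j, -5 - 2j

Set the numerator to zero: 4s^3 + 52s^2 + 236s + 348 = 0, i.e. 4·(s^3 + 13s^2 + 59s + 87) = 0.
Factoring: (s + 3)(s^2 + 10s + 29) = 0.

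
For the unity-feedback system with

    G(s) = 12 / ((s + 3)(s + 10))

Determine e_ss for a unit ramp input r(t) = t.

G(s) has no poles at the origin.
This is a Type 0 system; Kv = lim_{s→0} s·G(s) = 0, so the steady-state error for a ramp input is infinite.

e_ss = ∞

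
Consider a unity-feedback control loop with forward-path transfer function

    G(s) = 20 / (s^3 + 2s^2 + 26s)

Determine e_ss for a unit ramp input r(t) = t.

G(s) has one pole at the origin.
This is a Type 1 system. Kv = lim_{s→0} s·G(s) = 20/26 = 10/13.
e_ss = 1/Kv = 1/(10/13) = 13/10 ≈ 1.300.

e_ss = 1.300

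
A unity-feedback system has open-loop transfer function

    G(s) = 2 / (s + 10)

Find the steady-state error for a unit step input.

G(s) has no poles at the origin.
This is a Type 0 system. Kp = lim_{s→0} G(s) = 2/10 = 1/5.
e_ss = 1/(1 + Kp) = 1/(1 + 1/5) = 5/6 ≈ 0.8333.

e_ss = 0.8333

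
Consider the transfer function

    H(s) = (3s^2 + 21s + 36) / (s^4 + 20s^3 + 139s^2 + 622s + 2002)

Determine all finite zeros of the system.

s = -4, -3

Set the numerator to zero: 3s^2 + 21s + 36 = 0, i.e. 3·(s^2 + 7s + 12) = 0.
Factoring: (s + 4)(s + 3) = 0.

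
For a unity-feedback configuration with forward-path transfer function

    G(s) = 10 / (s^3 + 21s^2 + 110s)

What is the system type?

Type 1

Factor s from the denominator: s^3 + 21s^2 + 110s = s·(s^2 + 21s + 110).
There is 1 pole at the origin, so the system is Type 1.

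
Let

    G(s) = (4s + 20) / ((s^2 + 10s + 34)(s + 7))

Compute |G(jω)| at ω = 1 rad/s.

Substitute s = j1: numerator = 20 + j4, denominator = 221 + j103.
|G(j1)| = |20 + j4| / |221 + j103| = 20.396 / 243.82 ≈ 0.08365.

|G(j1)| ≈ 0.08365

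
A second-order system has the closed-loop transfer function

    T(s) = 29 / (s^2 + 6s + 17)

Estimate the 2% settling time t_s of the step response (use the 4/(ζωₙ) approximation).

Comparing s^2 + 6s + 17 to s^2 + 2ζωₙs + ωₙ²: ωₙ = √17 ≈ 4.123 rad/s and ζ = 6/(2·√17) ≈ 0.7276.
ζωₙ = 6/2 = 3, so t_s ≈ 4/(ζωₙ) = 4/3 ≈ 1.333 s.

t_s ≈ 1.333 s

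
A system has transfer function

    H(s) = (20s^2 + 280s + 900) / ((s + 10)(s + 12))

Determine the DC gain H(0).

Set s = 0: H(0) = (900) / (120) = 15/2.

H(0) = 15/2 ≈ 7.500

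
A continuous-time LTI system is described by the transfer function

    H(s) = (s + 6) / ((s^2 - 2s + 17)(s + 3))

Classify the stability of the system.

unstable

The poles can be read from the denominator factors: s = 1 ± 4j, -3.
Since the pole(s) at s = 1 + 4j, 1 - 4j lie in the right half-plane, the system is unstable.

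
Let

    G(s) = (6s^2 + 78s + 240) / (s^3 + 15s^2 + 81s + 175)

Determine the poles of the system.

s = -4 ± 3j, -7

The poles are the roots of the denominator s^3 + 15s^2 + 81s + 175 = 0.
Trying s = -7: the polynomial evaluates to 0, so (s + 7) is a factor.
Dividing out leaves s^2 + 8s + 25 = 0.
The quadratic formula then gives s = -4 ± 3j.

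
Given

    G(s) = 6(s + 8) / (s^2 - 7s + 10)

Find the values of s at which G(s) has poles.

s = 2, 5

The poles are the roots of the denominator s^2 - 7s + 10 = 0.
Factoring: (s - 2)(s - 5) = 0, so s = 2 and s = 5.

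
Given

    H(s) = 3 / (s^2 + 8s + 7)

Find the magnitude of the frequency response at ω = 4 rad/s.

Substitute s = j4: numerator = 3, denominator = -9 + j32.
|H(j4)| = |3| / |-9 + j32| = 3 / 33.242 ≈ 0.09025.

|H(j4)| ≈ 0.09025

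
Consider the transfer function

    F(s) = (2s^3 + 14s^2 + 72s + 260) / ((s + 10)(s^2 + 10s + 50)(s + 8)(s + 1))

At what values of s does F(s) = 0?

s = -5, -1 ± 5j

Set the numerator to zero: 2s^3 + 14s^2 + 72s + 260 = 0, i.e. 2·(s^3 + 7s^2 + 36s + 130) = 0.
Factoring: (s + 5)(s^2 + 2s + 26) = 0.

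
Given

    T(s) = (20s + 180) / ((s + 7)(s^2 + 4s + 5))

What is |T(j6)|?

|T(j6)| ≈ 0.5985

Substitute s = j6: numerator = 180 + j120, denominator = -361 - j18.
|T(j6)| = |180 + j120| / |-361 - j18| = 216.33 / 361.45 ≈ 0.5985.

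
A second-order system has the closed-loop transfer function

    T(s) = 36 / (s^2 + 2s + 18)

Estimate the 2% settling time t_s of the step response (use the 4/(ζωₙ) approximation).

t_s ≈ 4 s

Comparing s^2 + 2s + 18 to s^2 + 2ζωₙs + ωₙ²: ωₙ = √18 ≈ 4.243 rad/s and ζ = 2/(2·√18) ≈ 0.2357.
ζωₙ = 2/2 = 1, so t_s ≈ 4/(ζωₙ) = 4/1 = 4 s.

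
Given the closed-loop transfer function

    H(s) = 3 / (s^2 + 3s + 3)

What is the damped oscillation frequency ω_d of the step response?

Comparing s^2 + 3s + 3 to s^2 + 2ζωₙs + ωₙ²: ωₙ = √3 ≈ 1.732 rad/s and ζ = 3/(2·√3) ≈ 0.8660.
ζωₙ = 3/2 = 1.5, so ω_d = ωₙ√(1−ζ²) = √(ωₙ² − (ζωₙ)²) = √(3 − 1.5²) = √0.75 ≈ 0.8660 rad/s.

ω_d ≈ 0.8660 rad/s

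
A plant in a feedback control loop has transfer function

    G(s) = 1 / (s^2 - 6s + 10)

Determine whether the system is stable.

The denominator s^2 - 6s + 10 factors as (s^2 - 6s + 10), giving poles at s = 3 ± j.
Since the pole(s) at s = 3 + j, 3 - j lie in the right half-plane, the system is unstable.

unstable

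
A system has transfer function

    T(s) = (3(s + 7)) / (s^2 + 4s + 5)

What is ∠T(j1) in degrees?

At s = j1: numerator = 21 + j3, denominator = 4 + j4.
∠T = ∠num − ∠den = 8.1301° − (45°) = -36.87°.

∠T(j1) ≈ -36.87°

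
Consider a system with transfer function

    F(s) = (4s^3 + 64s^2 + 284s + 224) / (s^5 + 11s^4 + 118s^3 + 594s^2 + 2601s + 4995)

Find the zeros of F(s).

Set the numerator to zero: 4s^3 + 64s^2 + 284s + 224 = 0, i.e. 4·(s^3 + 16s^2 + 71s + 56) = 0.
Factoring: (s + 8)(s + 7)(s + 1) = 0.

s = -8, -7, -1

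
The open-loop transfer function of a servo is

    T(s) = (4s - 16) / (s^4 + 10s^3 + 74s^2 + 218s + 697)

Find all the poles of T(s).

The poles are the roots of the denominator s^4 + 10s^3 + 74s^2 + 218s + 697 = 0.
No real roots exist; factor into two real quadratics: (s^2 + 8s + 41)(s^2 + 2s + 17) = 0.
Each quadratic gives a conjugate pair via the quadratic formula.

s = -4 + 5j, -4 - 5j, -1 + 4j, -1 - 4j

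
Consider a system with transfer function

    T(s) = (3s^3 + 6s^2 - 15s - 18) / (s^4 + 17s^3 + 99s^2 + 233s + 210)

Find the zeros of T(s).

s = 2, -3, -1

Set the numerator to zero: 3s^3 + 6s^2 - 15s - 18 = 0, i.e. 3·(s^3 + 2s^2 - 5s - 6) = 0.
Factoring: (s - 2)(s + 3)(s + 1) = 0.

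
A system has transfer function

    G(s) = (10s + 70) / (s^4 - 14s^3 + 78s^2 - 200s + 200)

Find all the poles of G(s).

The poles are the roots of the denominator s^4 - 14s^3 + 78s^2 - 200s + 200 = 0.
No real roots exist; factor into two real quadratics: (s^2 - 8s + 20)(s^2 - 6s + 10) = 0.
Each quadratic gives a conjugate pair via the quadratic formula.

s = 4 ± 2j, 3 ± j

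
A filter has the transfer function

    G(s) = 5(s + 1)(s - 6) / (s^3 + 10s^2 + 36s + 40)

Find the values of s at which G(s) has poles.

s = -4 ± 2j, -2

The poles are the roots of the denominator s^3 + 10s^2 + 36s + 40 = 0.
Trying s = -2: the polynomial evaluates to 0, so (s + 2) is a factor.
Dividing out leaves s^2 + 8s + 20 = 0.
The quadratic formula then gives s = -4 ± 2j.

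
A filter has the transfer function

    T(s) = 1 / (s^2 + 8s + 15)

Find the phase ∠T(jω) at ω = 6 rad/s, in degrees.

At s = j6: numerator = 1, denominator = -21 + j48.
∠T = ∠num − ∠den = 0° − (113.63°) = -113.6°.

∠T(j6) ≈ -113.6°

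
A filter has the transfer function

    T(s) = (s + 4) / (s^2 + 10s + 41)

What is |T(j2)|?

Substitute s = j2: numerator = 4 + j2, denominator = 37 + j20.
|T(j2)| = |4 + j2| / |37 + j20| = 4.4721 / 42.059 ≈ 0.1063.

|T(j2)| ≈ 0.1063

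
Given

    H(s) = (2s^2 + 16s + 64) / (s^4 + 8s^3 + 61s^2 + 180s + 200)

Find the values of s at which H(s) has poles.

s = -2 ± 6j, -2 ± j

The poles are the roots of the denominator s^4 + 8s^3 + 61s^2 + 180s + 200 = 0.
No real roots exist; factor into two real quadratics: (s^2 + 4s + 40)(s^2 + 4s + 5) = 0.
Each quadratic gives a conjugate pair via the quadratic formula.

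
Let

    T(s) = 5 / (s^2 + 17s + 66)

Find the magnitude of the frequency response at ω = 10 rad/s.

Substitute s = j10: numerator = 5, denominator = -34 + j170.
|T(j10)| = |5| / |-34 + j170| = 5 / 173.37 ≈ 0.02884.

|T(j10)| ≈ 0.02884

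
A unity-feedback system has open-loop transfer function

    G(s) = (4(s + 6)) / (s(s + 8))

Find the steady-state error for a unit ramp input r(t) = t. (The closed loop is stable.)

G(s) has one pole at the origin.
This is a Type 1 system. Kv = lim_{s→0} s·G(s) = 24/8 = 3.
e_ss = 1/Kv = 1/(3) = 1/3 ≈ 0.3333.

e_ss = 0.3333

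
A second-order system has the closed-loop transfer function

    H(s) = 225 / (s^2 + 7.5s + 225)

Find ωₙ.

Compare the denominator to the standard form s^2 + 2ζωₙs + ωₙ².
ωₙ² = 225, so ωₙ = 15 rad/s.

ωₙ = 15 rad/s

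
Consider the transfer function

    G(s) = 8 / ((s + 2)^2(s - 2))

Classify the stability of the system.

The poles can be read from the denominator factors: s = -2, 2, -2.
Since the pole(s) at s = 2 lie in the right half-plane, the system is unstable.

unstable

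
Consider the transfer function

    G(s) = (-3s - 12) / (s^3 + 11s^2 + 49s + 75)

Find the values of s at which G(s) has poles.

s = -3, -4 + 3j, -4 - 3j

The poles are the roots of the denominator s^3 + 11s^2 + 49s + 75 = 0.
Trying s = -3: the polynomial evaluates to 0, so (s + 3) is a factor.
Dividing out leaves s^2 + 8s + 25 = 0.
The quadratic formula then gives s = -4 ± 3j.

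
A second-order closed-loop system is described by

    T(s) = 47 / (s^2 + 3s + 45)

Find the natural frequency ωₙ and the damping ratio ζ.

ωₙ ≈ 6.708 rad/s, ζ ≈ 0.2236

Compare the denominator to the standard form s^2 + 2ζωₙs + ωₙ².
ωₙ² = 45, so ωₙ = √45 ≈ 6.708 rad/s.
2ζωₙ = 3, so ζ = 3/(2·√45) ≈ 0.2236.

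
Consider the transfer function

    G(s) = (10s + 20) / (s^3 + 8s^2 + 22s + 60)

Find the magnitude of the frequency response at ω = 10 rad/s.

|G(j10)| ≈ 0.09485

Substitute s = j10: numerator = 20 + j100, denominator = -740 - j780.
|G(j10)| = |20 + j100| / |-740 - j780| = 101.98 / 1075.2 ≈ 0.09485.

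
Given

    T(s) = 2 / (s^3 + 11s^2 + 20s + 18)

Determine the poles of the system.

s = -1 ± j, -9

The poles are the roots of the denominator s^3 + 11s^2 + 20s + 18 = 0.
Trying s = -9: the polynomial evaluates to 0, so (s + 9) is a factor.
Dividing out leaves s^2 + 2s + 2 = 0.
The quadratic formula then gives s = -1 ± 1j.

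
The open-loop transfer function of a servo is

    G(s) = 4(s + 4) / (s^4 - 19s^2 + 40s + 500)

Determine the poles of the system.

s = 4 + 3j, 4 - 3j, -4 + 2j, -4 - 2j

The poles are the roots of the denominator s^4 - 19s^2 + 40s + 500 = 0.
No real roots exist; factor into two real quadratics: (s^2 - 8s + 25)(s^2 + 8s + 20) = 0.
Each quadratic gives a conjugate pair via the quadratic formula.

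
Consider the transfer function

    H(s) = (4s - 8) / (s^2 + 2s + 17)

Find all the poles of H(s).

The poles are the roots of the denominator s^2 + 2s + 17 = 0.
Using the quadratic formula: s = (-2 ± √(-64))/2 = -1 ± 4j.

s = -1 + 4j, -1 - 4j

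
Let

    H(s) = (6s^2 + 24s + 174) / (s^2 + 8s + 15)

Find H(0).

H(0) = 58/5 ≈ 11.60

Set s = 0: H(0) = (174) / (15) = 58/5.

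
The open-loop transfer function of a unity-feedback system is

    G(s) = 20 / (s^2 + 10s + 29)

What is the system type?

Type 0

The denominator has no factor of s at the origin — no free integrator — so this is a Type 0 system.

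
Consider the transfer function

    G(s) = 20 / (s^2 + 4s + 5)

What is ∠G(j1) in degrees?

At s = j1: numerator = 20, denominator = 4 + j4.
∠G = ∠num − ∠den = 0° − (45°) = -45°.

∠G(j1) ≈ -45°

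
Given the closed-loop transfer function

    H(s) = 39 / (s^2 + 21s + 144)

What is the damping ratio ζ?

ζ = 0.875

Compare the denominator to the standard form s^2 + 2ζωₙs + ωₙ².
ωₙ² = 144, so ωₙ = 12 rad/s.
2ζωₙ = 21, so ζ = 21/(2·12) = 0.875.
With ζ = 0.875 the response is underdamped.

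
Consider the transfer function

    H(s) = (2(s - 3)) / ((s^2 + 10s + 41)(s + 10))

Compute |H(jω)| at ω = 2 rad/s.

|H(j2)| ≈ 0.01681

Substitute s = j2: numerator = -6 + j4, denominator = 330 + j274.
|H(j2)| = |-6 + j4| / |330 + j274| = 7.2111 / 428.92 ≈ 0.01681.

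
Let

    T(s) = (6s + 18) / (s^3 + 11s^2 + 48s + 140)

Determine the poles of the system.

The poles are the roots of the denominator s^3 + 11s^2 + 48s + 140 = 0.
Trying s = -7: the polynomial evaluates to 0, so (s + 7) is a factor.
Dividing out leaves s^2 + 4s + 20 = 0.
The quadratic formula then gives s = -2 ± 4j.

s = -2 ± 4j, -7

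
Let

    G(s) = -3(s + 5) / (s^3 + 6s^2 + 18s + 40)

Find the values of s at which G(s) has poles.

s = -1 + 3j, -1 - 3j, -4

The poles are the roots of the denominator s^3 + 6s^2 + 18s + 40 = 0.
Trying s = -4: the polynomial evaluates to 0, so (s + 4) is a factor.
Dividing out leaves s^2 + 2s + 10 = 0.
The quadratic formula then gives s = -1 ± 3j.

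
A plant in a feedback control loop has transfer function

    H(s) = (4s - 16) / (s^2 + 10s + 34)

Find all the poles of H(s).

s = -5 + 3j, -5 - 3j

The poles are the roots of the denominator s^2 + 10s + 34 = 0.
Using the quadratic formula: s = (-10 ± √(-36))/2 = -5 ± 3j.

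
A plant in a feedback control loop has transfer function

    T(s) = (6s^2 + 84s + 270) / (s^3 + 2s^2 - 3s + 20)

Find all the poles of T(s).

The poles are the roots of the denominator s^3 + 2s^2 - 3s + 20 = 0.
Trying s = -4: the polynomial evaluates to 0, so (s + 4) is a factor.
Dividing out leaves s^2 - 2s + 5 = 0.
The quadratic formula then gives s = 1 ± 2j.

s = 1 ± 2j, -4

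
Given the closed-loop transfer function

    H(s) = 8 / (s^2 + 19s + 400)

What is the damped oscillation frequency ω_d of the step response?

ω_d ≈ 17.60 rad/s

Comparing s^2 + 19s + 400 to s^2 + 2ζωₙs + ωₙ²: ωₙ = 20 rad/s and ζ = 19/(2·20) = 0.475.
ζωₙ = 19/2 = 9.5, so ω_d = ωₙ√(1−ζ²) = √(ωₙ² − (ζωₙ)²) = √(400 − 9.5²) = √309.75 ≈ 17.60 rad/s.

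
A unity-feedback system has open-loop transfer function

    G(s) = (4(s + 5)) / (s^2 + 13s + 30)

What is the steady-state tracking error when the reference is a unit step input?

G(s) has no poles at the origin.
This is a Type 0 system. Kp = lim_{s→0} G(s) = 20/30 = 2/3.
e_ss = 1/(1 + Kp) = 1/(1 + 2/3) = 3/5 ≈ 0.6000.

e_ss = 0.6000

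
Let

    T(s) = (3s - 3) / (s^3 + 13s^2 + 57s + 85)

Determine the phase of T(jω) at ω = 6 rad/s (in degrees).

∠T(j6) ≈ -62.33°

At s = j6: numerator = -3 + j18, denominator = -383 + j126.
∠T = ∠num − ∠den = 99.462° − (161.79°) = -62.33°.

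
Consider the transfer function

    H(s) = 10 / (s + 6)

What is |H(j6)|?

|H(j6)| ≈ 1.179

Substitute s = j6: numerator = 10, denominator = 6 + j6.
|H(j6)| = |10| / |6 + j6| = 10 / 8.4853 ≈ 1.179.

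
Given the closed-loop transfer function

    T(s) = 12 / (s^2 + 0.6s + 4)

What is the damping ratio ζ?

ζ = 0.15

Compare the denominator to the standard form s^2 + 2ζωₙs + ωₙ².
ωₙ² = 4, so ωₙ = 2 rad/s.
2ζωₙ = 0.6, so ζ = 0.6/(2·2) = 0.15.
With ζ = 0.15 the response is underdamped.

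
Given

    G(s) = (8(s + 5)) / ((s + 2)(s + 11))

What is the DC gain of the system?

At s = 0 each factor (s + a) contributes a and each (s^2 + bs + c) contributes c.
G(0) = 8·(5) / ((2) · (11)) = 40/22 = 20/11.

G(0) = 20/11 ≈ 1.818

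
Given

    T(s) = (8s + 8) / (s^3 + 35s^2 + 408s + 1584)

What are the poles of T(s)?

The poles are the roots of the denominator s^3 + 35s^2 + 408s + 1584 = 0.
Trying s = -11: the polynomial evaluates to 0, so (s + 11) is a factor.
Dividing out leaves s^2 + 24s + 144 = 0.
Factoring the quadratic: (s + 12)^2 = 0.

s = -11, -12, -12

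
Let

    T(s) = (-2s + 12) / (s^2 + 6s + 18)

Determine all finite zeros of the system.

Set the numerator to zero: -2s + 12 = 0, i.e. -2·(s - 6) = 0.
So s = 6.

s = 6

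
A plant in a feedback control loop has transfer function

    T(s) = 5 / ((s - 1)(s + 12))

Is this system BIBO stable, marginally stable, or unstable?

unstable

The poles can be read from the denominator factors: s = 1, -12.
Since the pole(s) at s = 1 lie in the right half-plane, the system is unstable.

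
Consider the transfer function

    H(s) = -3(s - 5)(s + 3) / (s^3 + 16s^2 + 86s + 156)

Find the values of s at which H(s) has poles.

The poles are the roots of the denominator s^3 + 16s^2 + 86s + 156 = 0.
Trying s = -6: the polynomial evaluates to 0, so (s + 6) is a factor.
Dividing out leaves s^2 + 10s + 26 = 0.
The quadratic formula then gives s = -5 ± 1j.

s = -5 + j, -5 - j, -6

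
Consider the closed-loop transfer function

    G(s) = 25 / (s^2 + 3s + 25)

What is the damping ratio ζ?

ζ = 0.3

Compare the denominator to the standard form s^2 + 2ζωₙs + ωₙ².
ωₙ² = 25, so ωₙ = 5 rad/s.
2ζωₙ = 3, so ζ = 3/(2·5) = 0.3.
With ζ = 0.3 the response is underdamped.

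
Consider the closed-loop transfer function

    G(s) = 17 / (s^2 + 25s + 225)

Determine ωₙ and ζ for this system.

Compare the denominator to the standard form s^2 + 2ζωₙs + ωₙ².
ωₙ² = 225, so ωₙ = 15 rad/s.
2ζωₙ = 25, so ζ = 25/(2·15) ≈ 0.8333.
With ζ = 0.8333 the response is underdamped.

ωₙ = 15 rad/s, ζ ≈ 0.8333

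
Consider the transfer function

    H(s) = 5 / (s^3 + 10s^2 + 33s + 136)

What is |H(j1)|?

|H(j1)| ≈ 0.03846

Substitute s = j1: numerator = 5, denominator = 126 + j32.
|H(j1)| = |5| / |126 + j32| = 5 / 130 ≈ 0.03846.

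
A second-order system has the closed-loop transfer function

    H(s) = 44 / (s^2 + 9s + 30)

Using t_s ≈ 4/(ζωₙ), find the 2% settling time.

t_s ≈ 0.8889 s

Comparing s^2 + 9s + 30 to s^2 + 2ζωₙs + ωₙ²: ωₙ = √30 ≈ 5.477 rad/s and ζ = 9/(2·√30) ≈ 0.8216.
ζωₙ = 9/2 = 4.5, so t_s ≈ 4/(ζωₙ) = 4/4.5 ≈ 0.8889 s.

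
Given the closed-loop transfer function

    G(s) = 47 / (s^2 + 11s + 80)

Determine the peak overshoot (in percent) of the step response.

Comparing s^2 + 11s + 80 to s^2 + 2ζωₙs + ωₙ²: ωₙ = √80 ≈ 8.944 rad/s and ζ = 11/(2·√80) ≈ 0.6149.
%OS = 100·exp(−πζ/√(1−ζ²)) = 100·exp(−π·0.6149/√(1−0.6149²)) ≈ 8.63%.

%OS ≈ 8.63%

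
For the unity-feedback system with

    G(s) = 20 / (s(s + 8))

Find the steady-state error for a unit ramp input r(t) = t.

G(s) has one pole at the origin.
This is a Type 1 system. Kv = lim_{s→0} s·G(s) = 20/8 = 5/2.
e_ss = 1/Kv = 1/(5/2) = 2/5 ≈ 0.4000.

e_ss = 0.4000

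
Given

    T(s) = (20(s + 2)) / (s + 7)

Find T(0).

T(0) = 40/7 ≈ 5.714

At s = 0 each factor (s + a) contributes a and each (s^2 + bs + c) contributes c.
T(0) = 20·(2) / ((7)) = 40/7 = 40/7.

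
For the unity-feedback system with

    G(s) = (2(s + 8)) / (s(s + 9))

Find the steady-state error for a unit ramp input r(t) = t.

e_ss = 0.5625

G(s) has one pole at the origin.
This is a Type 1 system. Kv = lim_{s→0} s·G(s) = 16/9.
e_ss = 1/Kv = 1/(16/9) = 9/16 ≈ 0.5625.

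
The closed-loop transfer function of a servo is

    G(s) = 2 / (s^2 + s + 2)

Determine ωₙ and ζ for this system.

Compare the denominator to the standard form s^2 + 2ζωₙs + ωₙ².
ωₙ² = 2, so ωₙ = √2 ≈ 1.414 rad/s.
2ζωₙ = 1, so ζ = 1/(2·√2) ≈ 0.3536.

ωₙ ≈ 1.414 rad/s, ζ ≈ 0.3536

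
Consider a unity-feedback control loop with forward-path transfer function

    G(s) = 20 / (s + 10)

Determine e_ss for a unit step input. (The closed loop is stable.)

e_ss = 0.3333

G(s) has no poles at the origin.
This is a Type 0 system. Kp = lim_{s→0} G(s) = 20/10 = 2.
e_ss = 1/(1 + Kp) = 1/(1 + 2) = 1/3 ≈ 0.3333.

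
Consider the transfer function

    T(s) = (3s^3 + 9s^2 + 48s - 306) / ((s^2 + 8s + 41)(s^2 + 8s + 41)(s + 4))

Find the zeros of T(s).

s = 3, -3 ± 5j

Set the numerator to zero: 3s^3 + 9s^2 + 48s - 306 = 0, i.e. 3·(s^3 + 3s^2 + 16s - 102) = 0.
Factoring: (s - 3)(s^2 + 6s + 34) = 0.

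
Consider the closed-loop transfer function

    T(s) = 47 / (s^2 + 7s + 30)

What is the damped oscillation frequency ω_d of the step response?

ω_d ≈ 4.213 rad/s

Comparing s^2 + 7s + 30 to s^2 + 2ζωₙs + ωₙ²: ωₙ = √30 ≈ 5.477 rad/s and ζ = 7/(2·√30) ≈ 0.6390.
ζωₙ = 7/2 = 3.5, so ω_d = ωₙ√(1−ζ²) = √(ωₙ² − (ζωₙ)²) = √(30 − 3.5²) = √17.75 ≈ 4.213 rad/s.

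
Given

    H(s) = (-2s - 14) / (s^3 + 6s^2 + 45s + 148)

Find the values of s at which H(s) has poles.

The poles are the roots of the denominator s^3 + 6s^2 + 45s + 148 = 0.
Trying s = -4: the polynomial evaluates to 0, so (s + 4) is a factor.
Dividing out leaves s^2 + 2s + 37 = 0.
The quadratic formula then gives s = -1 ± 6j.

s = -4, -1 + 6j, -1 - 6j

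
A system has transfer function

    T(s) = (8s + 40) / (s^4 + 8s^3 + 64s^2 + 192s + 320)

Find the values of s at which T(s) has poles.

The poles are the roots of the denominator s^4 + 8s^3 + 64s^2 + 192s + 320 = 0.
No real roots exist; factor into two real quadratics: (s^2 + 4s + 40)(s^2 + 4s + 8) = 0.
Each quadratic gives a conjugate pair via the quadratic formula.

s = -2 + 6j, -2 - 6j, -2 + 2j, -2 - 2j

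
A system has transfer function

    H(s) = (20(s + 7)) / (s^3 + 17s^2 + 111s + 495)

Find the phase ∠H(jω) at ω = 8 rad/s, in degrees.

∠H(j8) ≈ -98.81°

At s = j8: numerator = 140 + j160, denominator = -593 + j376.
∠H = ∠num − ∠den = 48.814° − (147.62°) = -98.81°.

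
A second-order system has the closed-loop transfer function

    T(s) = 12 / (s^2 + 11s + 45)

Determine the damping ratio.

Compare the denominator to the standard form s^2 + 2ζωₙs + ωₙ².
ωₙ² = 45, so ωₙ = √45 ≈ 6.708 rad/s.
2ζωₙ = 11, so ζ = 11/(2·√45) ≈ 0.8199.

ζ ≈ 0.8199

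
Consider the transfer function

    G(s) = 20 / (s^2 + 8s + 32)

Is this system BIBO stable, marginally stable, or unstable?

The poles can be read from the denominator factors: s = -4 ± 4j.
Since all poles lie strictly in the left half-plane, the system is stable.

stable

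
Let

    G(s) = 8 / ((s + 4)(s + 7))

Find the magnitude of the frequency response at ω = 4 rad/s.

|G(j4)| ≈ 0.1754

Substitute s = j4: numerator = 8, denominator = 12 + j44.
|G(j4)| = |8| / |12 + j44| = 8 / 45.607 ≈ 0.1754.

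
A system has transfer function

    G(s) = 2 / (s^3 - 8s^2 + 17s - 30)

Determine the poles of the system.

s = 1 ± 2j, 6

The poles are the roots of the denominator s^3 - 8s^2 + 17s - 30 = 0.
Trying s = 6: the polynomial evaluates to 0, so (s - 6) is a factor.
Dividing out leaves s^2 - 2s + 5 = 0.
The quadratic formula then gives s = 1 ± 2j.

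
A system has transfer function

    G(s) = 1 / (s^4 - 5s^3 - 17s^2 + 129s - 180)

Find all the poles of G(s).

The poles are the roots of the denominator s^4 - 5s^3 - 17s^2 + 129s - 180 = 0.
Trying s = 3: the polynomial evaluates to 0, so (s - 3) is a factor.
Dividing out leaves s^3 - 2s^2 - 23s + 60 = 0.
This factors further as (s - 4)(s + 5)(s - 3) = 0.

s = 3, 4, -5, 3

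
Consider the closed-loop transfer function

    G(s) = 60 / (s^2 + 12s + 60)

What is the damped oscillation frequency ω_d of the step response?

Comparing s^2 + 12s + 60 to s^2 + 2ζωₙs + ωₙ²: ωₙ = √60 ≈ 7.746 rad/s and ζ = 12/(2·√60) ≈ 0.7746.
ζωₙ = 12/2 = 6, so ω_d = ωₙ√(1−ζ²) = √(ωₙ² − (ζωₙ)²) = √(60 − 6²) = √24 ≈ 4.899 rad/s.

ω_d ≈ 4.899 rad/s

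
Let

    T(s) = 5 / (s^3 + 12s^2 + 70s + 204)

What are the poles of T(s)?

The poles are the roots of the denominator s^3 + 12s^2 + 70s + 204 = 0.
Trying s = -6: the polynomial evaluates to 0, so (s + 6) is a factor.
Dividing out leaves s^2 + 6s + 34 = 0.
The quadratic formula then gives s = -3 ± 5j.

s = -3 ± 5j, -6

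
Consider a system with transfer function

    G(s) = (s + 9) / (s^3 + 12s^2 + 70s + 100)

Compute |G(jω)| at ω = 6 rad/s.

|G(j6)| ≈ 0.02776

Substitute s = j6: numerator = 9 + j6, denominator = -332 + j204.
|G(j6)| = |9 + j6| / |-332 + j204| = 10.817 / 389.67 ≈ 0.02776.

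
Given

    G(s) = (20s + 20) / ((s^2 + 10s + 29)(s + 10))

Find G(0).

Set s = 0: G(0) = (20) / (290) = 2/29.

G(0) = 2/29 ≈ 0.06897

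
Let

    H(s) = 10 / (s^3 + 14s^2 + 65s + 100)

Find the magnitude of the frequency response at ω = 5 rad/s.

|H(j5)| ≈ 0.03123

Substitute s = j5: numerator = 10, denominator = -250 + j200.
|H(j5)| = |10| / |-250 + j200| = 10 / 320.16 ≈ 0.03123.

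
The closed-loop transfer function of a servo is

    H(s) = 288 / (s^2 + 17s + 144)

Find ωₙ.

ωₙ = 12 rad/s

Compare the denominator to the standard form s^2 + 2ζωₙs + ωₙ².
ωₙ² = 144, so ωₙ = 12 rad/s.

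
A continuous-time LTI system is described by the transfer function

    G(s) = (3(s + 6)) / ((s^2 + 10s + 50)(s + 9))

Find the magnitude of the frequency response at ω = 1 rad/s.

|G(j1)| ≈ 0.04030

Substitute s = j1: numerator = 18 + j3, denominator = 431 + j139.
|G(j1)| = |18 + j3| / |431 + j139| = 18.248 / 452.86 ≈ 0.04030.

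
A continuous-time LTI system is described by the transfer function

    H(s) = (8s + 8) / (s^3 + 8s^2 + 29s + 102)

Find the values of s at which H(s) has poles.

The poles are the roots of the denominator s^3 + 8s^2 + 29s + 102 = 0.
Trying s = -6: the polynomial evaluates to 0, so (s + 6) is a factor.
Dividing out leaves s^2 + 2s + 17 = 0.
The quadratic formula then gives s = -1 ± 4j.

s = -1 + 4j, -1 - 4j, -6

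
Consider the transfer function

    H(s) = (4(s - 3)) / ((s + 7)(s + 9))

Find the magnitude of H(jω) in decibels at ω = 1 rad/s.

|H(j1)|_dB ≈ -14.1 dB

Substitute s = j1: numerator = -12 + j4, denominator = 62 + j16.
|H(j1)| = |-12 + j4| / |62 + j16| = 12.649 / 64.031 ≈ 0.1975.
In decibels: 20·log₁₀(0.1975) ≈ -14.1 dB.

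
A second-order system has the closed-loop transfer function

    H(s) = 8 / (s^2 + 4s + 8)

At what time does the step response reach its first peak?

t_p ≈ 1.571 s

Comparing s^2 + 4s + 8 to s^2 + 2ζωₙs + ωₙ²: ωₙ = √8 ≈ 2.828 rad/s and ζ = 4/(2·√8) ≈ 0.7071.
ζωₙ = 4/2 = 2, so ω_d = ωₙ√(1−ζ²) = √(ωₙ² − (ζωₙ)²) = √(8 − 2²) = √4 = 2 rad/s.
t_p = π/ω_d = π/2 ≈ 1.571 s.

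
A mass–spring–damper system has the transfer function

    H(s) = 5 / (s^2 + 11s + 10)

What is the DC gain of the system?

H(0) = 1/2 ≈ 0.5000

Set s = 0: H(0) = (5) / (10) = 1/2.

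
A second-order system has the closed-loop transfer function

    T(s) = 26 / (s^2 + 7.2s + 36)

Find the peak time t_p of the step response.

Comparing s^2 + 7.2s + 36 to s^2 + 2ζωₙs + ωₙ²: ωₙ = 6 rad/s and ζ = 7.2/(2·6) = 0.6.
ζωₙ = 7.2/2 = 3.6, so ω_d = ωₙ√(1−ζ²) = √(ωₙ² − (ζωₙ)²) = √(36 − 3.6²) = √23.04 = 4.800 rad/s.
t_p = π/ω_d = π/4.800 ≈ 0.6545 s.

t_p ≈ 0.6545 s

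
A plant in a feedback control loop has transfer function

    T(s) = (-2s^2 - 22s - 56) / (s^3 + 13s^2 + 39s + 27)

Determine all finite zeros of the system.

Set the numerator to zero: -2s^2 - 22s - 56 = 0, i.e. -2·(s^2 + 11s + 28) = 0.
Factoring: (s + 4)(s + 7) = 0.

s = -4, -7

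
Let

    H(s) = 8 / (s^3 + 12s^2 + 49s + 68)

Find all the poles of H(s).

s = -4 ± j, -4

The poles are the roots of the denominator s^3 + 12s^2 + 49s + 68 = 0.
Trying s = -4: the polynomial evaluates to 0, so (s + 4) is a factor.
Dividing out leaves s^2 + 8s + 17 = 0.
The quadratic formula then gives s = -4 ± 1j.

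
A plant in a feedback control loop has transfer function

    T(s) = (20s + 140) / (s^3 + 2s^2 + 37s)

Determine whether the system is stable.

marginally stable

The denominator s^3 + 2s^2 + 37s factors as s(s^2 + 2s + 37), giving poles at s = 0, -1 + 6j, -1 - 6j.
Since the simple pole(s) at s = 0 lie on the jω-axis with none in the right half-plane, the system is marginally stable.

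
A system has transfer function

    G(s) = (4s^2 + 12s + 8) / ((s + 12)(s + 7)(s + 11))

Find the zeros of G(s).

s = -2, -1

Set the numerator to zero: 4s^2 + 12s + 8 = 0, i.e. 4·(s^2 + 3s + 2) = 0.
Factoring: (s + 2)(s + 1) = 0.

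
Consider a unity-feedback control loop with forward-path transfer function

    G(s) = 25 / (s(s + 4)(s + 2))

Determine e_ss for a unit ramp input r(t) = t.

e_ss = 0.3200

G(s) has one pole at the origin.
This is a Type 1 system. Kv = lim_{s→0} s·G(s) = 25/8.
e_ss = 1/Kv = 1/(25/8) = 8/25 ≈ 0.3200.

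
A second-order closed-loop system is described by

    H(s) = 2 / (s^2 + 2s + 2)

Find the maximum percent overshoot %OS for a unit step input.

%OS ≈ 4.32%

Comparing s^2 + 2s + 2 to s^2 + 2ζωₙs + ωₙ²: ωₙ = √2 ≈ 1.414 rad/s and ζ = 2/(2·√2) ≈ 0.7071.
%OS = 100·exp(−πζ/√(1−ζ²)) = 100·exp(−π·0.7071/√(1−0.7071²)) ≈ 4.32%.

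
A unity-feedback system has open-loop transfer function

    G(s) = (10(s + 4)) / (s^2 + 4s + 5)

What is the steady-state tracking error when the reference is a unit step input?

e_ss = 0.1111

G(s) has no poles at the origin.
This is a Type 0 system. Kp = lim_{s→0} G(s) = 40/5 = 8.
e_ss = 1/(1 + Kp) = 1/(1 + 8) = 1/9 ≈ 0.1111.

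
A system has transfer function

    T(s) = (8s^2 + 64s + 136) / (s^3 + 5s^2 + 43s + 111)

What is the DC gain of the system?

Set s = 0: T(0) = (136) / (111) = 136/111.

T(0) = 136/111 ≈ 1.225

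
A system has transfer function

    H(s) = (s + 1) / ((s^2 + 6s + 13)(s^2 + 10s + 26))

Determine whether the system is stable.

The poles can be read from the denominator factors: s = -3 + 2j, -3 - 2j, -5 + j, -5 - j.
Since all poles lie strictly in the left half-plane, the system is stable.

stable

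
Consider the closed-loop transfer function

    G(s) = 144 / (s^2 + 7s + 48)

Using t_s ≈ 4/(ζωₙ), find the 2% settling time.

Comparing s^2 + 7s + 48 to s^2 + 2ζωₙs + ωₙ²: ωₙ = √48 ≈ 6.928 rad/s and ζ = 7/(2·√48) ≈ 0.5052.
ζωₙ = 7/2 = 3.5, so t_s ≈ 4/(ζωₙ) = 4/3.5 ≈ 1.143 s.

t_s ≈ 1.143 s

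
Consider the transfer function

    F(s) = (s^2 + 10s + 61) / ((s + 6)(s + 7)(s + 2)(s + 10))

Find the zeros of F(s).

Set the numerator to zero: s^2 + 10s + 61 = 0.
Factoring: (s^2 + 10s + 61) = 0.

s = -5 + 6j, -5 - 6j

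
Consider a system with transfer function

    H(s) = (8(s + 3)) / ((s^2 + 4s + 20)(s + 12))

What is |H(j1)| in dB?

Substitute s = j1: numerator = 24 + j8, denominator = 224 + j67.
|H(j1)| = |24 + j8| / |224 + j67| = 25.298 / 233.81 ≈ 0.1082.
In decibels: 20·log₁₀(0.1082) ≈ -19.3 dB.

|H(j1)|_dB ≈ -19.3 dB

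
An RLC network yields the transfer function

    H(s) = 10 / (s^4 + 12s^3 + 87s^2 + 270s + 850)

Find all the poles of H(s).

The poles are the roots of the denominator s^4 + 12s^3 + 87s^2 + 270s + 850 = 0.
No real roots exist; factor into two real quadratics: (s^2 + 10s + 50)(s^2 + 2s + 17) = 0.
Each quadratic gives a conjugate pair via the quadratic formula.

s = -5 ± 5j, -1 ± 4j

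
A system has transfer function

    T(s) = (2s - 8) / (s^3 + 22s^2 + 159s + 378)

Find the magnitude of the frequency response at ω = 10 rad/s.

|T(j10)| ≈ 0.01125

Substitute s = j10: numerator = -8 + j20, denominator = -1822 + j590.
|T(j10)| = |-8 + j20| / |-1822 + j590| = 21.541 / 1915.1 ≈ 0.01125.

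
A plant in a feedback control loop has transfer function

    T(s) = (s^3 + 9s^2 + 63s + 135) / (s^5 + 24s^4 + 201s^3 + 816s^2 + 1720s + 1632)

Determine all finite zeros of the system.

s = -3 + 6j, -3 - 6j, -3

Set the numerator to zero: s^3 + 9s^2 + 63s + 135 = 0.
Factoring: (s^2 + 6s + 45)(s + 3) = 0.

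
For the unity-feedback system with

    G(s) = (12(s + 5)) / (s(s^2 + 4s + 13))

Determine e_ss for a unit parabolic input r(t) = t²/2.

e_ss = ∞

G(s) has one pole at the origin.
This is a Type 1 system; Ka = lim_{s→0} s^2·G(s) = 0, so the steady-state error for a parabola input is infinite.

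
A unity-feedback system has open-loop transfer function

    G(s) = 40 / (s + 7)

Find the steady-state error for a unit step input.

e_ss = 0.1489

G(s) has no poles at the origin.
This is a Type 0 system. Kp = lim_{s→0} G(s) = 40/7.
e_ss = 1/(1 + Kp) = 1/(1 + 40/7) = 7/47 ≈ 0.1489.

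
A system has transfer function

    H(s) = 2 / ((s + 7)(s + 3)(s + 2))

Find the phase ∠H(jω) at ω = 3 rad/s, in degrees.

At s = j3: numerator = 2, denominator = -66 + j96.
∠H = ∠num − ∠den = 0° − (124.51°) = -124.5°.

∠H(j3) ≈ -124.5°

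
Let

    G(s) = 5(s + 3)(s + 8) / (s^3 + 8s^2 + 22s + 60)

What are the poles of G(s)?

The poles are the roots of the denominator s^3 + 8s^2 + 22s + 60 = 0.
Trying s = -6: the polynomial evaluates to 0, so (s + 6) is a factor.
Dividing out leaves s^2 + 2s + 10 = 0.
The quadratic formula then gives s = -1 ± 3j.

s = -1 ± 3j, -6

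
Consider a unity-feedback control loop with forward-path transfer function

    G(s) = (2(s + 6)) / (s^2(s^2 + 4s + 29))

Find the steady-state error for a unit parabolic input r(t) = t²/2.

G(s) has 2 poles at the origin.
This is a Type 2 system. Ka = lim_{s→0} s^2·G(s) = 12/29.
e_ss = 1/Ka = 1/(12/29) = 29/12 ≈ 2.417.

e_ss = 2.417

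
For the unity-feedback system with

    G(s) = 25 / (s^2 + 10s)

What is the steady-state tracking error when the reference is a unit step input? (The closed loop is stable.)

G(s) has one pole at the origin.
This is a Type 1 system; for a step input the steady-state error is zero.

e_ss = 0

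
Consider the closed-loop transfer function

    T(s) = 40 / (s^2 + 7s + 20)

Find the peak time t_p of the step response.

t_p ≈ 1.128 s

Comparing s^2 + 7s + 20 to s^2 + 2ζωₙs + ωₙ²: ωₙ = √20 ≈ 4.472 rad/s and ζ = 7/(2·√20) ≈ 0.7826.
ζωₙ = 7/2 = 3.5, so ω_d = ωₙ√(1−ζ²) = √(ωₙ² − (ζωₙ)²) = √(20 − 3.5²) = √7.75 ≈ 2.784 rad/s.
t_p = π/ω_d = π/2.784 ≈ 1.128 s.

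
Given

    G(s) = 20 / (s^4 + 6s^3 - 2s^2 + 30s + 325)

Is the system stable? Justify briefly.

The denominator s^4 + 6s^3 - 2s^2 + 30s + 325 factors as (s^2 - 4s + 13)(s + 5)^2, giving poles at s = 2 ± 3j, -5, -5.
Since the pole(s) at s = 2 ± 3j lie in the right half-plane, the system is unstable.

unstable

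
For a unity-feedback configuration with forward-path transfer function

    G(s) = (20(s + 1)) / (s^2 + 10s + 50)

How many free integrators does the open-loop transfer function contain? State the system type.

The denominator has no factor of s at the origin — no free integrator — so this is a Type 0 system.

Type 0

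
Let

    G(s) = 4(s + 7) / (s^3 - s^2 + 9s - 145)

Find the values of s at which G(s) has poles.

The poles are the roots of the denominator s^3 - s^2 + 9s - 145 = 0.
Trying s = 5: the polynomial evaluates to 0, so (s - 5) is a factor.
Dividing out leaves s^2 + 4s + 29 = 0.
The quadratic formula then gives s = -2 ± 5j.

s = -2 ± 5j, 5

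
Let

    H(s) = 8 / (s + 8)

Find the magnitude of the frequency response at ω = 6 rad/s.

|H(j6)| = 0.8000

Substitute s = j6: numerator = 8, denominator = 8 + j6.
|H(j6)| = |8| / |8 + j6| = 8 / 10 = 0.8000.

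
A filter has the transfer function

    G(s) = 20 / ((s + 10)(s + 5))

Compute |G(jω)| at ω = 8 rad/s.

|G(j8)| ≈ 0.1655

Substitute s = j8: numerator = 20, denominator = -14 + j120.
|G(j8)| = |20| / |-14 + j120| = 20 / 120.81 ≈ 0.1655.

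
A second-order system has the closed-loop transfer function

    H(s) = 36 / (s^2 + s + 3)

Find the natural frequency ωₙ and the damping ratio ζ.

ωₙ ≈ 1.732 rad/s, ζ ≈ 0.2887

Compare the denominator to the standard form s^2 + 2ζωₙs + ωₙ².
ωₙ² = 3, so ωₙ = √3 ≈ 1.732 rad/s.
2ζωₙ = 1, so ζ = 1/(2·√3) ≈ 0.2887.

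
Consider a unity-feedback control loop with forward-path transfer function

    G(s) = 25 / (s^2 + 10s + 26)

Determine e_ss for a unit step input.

G(s) has no poles at the origin.
This is a Type 0 system. Kp = lim_{s→0} G(s) = 25/26.
e_ss = 1/(1 + Kp) = 1/(1 + 25/26) = 26/51 ≈ 0.5098.

e_ss = 0.5098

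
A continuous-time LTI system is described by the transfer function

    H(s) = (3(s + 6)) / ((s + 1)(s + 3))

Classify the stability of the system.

The poles can be read from the denominator factors: s = -1, -3.
Since all poles lie strictly in the left half-plane, the system is stable.

stable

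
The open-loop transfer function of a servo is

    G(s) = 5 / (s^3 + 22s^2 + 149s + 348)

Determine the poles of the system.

The poles are the roots of the denominator s^3 + 22s^2 + 149s + 348 = 0.
Trying s = -12: the polynomial evaluates to 0, so (s + 12) is a factor.
Dividing out leaves s^2 + 10s + 29 = 0.
The quadratic formula then gives s = -5 ± 2j.

s = -5 + 2j, -5 - 2j, -12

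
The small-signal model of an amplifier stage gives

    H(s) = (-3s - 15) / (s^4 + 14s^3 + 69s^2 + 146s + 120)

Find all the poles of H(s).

s = -2 + j, -2 - j, -6, -4

The poles are the roots of the denominator s^4 + 14s^3 + 69s^2 + 146s + 120 = 0.
Trying s = -6: the polynomial evaluates to 0, so (s + 6) is a factor.
Dividing out leaves s^3 + 8s^2 + 21s + 20 = 0.
This factors further as (s^2 + 4s + 5)(s + 4) = 0.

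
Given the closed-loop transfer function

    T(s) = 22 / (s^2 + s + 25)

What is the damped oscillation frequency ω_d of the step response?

Comparing s^2 + s + 25 to s^2 + 2ζωₙs + ωₙ²: ωₙ = 5 rad/s and ζ = 1/(2·5) = 0.1.
ζωₙ = 1/2 = 0.5, so ω_d = ωₙ√(1−ζ²) = √(ωₙ² − (ζωₙ)²) = √(25 − 0.5²) = √24.75 ≈ 4.975 rad/s.

ω_d ≈ 4.975 rad/s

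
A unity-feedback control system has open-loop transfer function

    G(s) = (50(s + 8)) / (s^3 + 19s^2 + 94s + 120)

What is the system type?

The denominator has no factor of s at the origin — no free integrator — so this is a Type 0 system.

Type 0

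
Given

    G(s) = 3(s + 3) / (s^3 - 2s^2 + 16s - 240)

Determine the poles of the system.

s = 6, -2 ± 6j

The poles are the roots of the denominator s^3 - 2s^2 + 16s - 240 = 0.
Trying s = 6: the polynomial evaluates to 0, so (s - 6) is a factor.
Dividing out leaves s^2 + 4s + 40 = 0.
The quadratic formula then gives s = -2 ± 6j.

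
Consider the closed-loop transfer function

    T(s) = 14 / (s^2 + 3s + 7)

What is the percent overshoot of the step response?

%OS ≈ 11.5%

Comparing s^2 + 3s + 7 to s^2 + 2ζωₙs + ωₙ²: ωₙ = √7 ≈ 2.646 rad/s and ζ = 3/(2·√7) ≈ 0.5669.
%OS = 100·exp(−πζ/√(1−ζ²)) = 100·exp(−π·0.5669/√(1−0.5669²)) ≈ 11.5%.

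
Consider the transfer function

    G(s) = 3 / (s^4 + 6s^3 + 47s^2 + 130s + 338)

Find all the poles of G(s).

s = -2 + 3j, -2 - 3j, -1 + 5j, -1 - 5j

The poles are the roots of the denominator s^4 + 6s^3 + 47s^2 + 130s + 338 = 0.
No real roots exist; factor into two real quadratics: (s^2 + 4s + 13)(s^2 + 2s + 26) = 0.
Each quadratic gives a conjugate pair via the quadratic formula.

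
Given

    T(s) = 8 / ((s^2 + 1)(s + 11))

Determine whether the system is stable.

The poles can be read from the denominator factors: s = ±j, -11.
Since the simple pole(s) at s = ±j lie on the jω-axis with none in the right half-plane, the system is marginally stable.

marginally stable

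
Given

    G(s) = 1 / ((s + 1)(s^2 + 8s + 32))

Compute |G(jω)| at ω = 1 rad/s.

|G(j1)| ≈ 0.02209

Substitute s = j1: numerator = 1, denominator = 23 + j39.
|G(j1)| = |1| / |23 + j39| = 1 / 45.277 ≈ 0.02209.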